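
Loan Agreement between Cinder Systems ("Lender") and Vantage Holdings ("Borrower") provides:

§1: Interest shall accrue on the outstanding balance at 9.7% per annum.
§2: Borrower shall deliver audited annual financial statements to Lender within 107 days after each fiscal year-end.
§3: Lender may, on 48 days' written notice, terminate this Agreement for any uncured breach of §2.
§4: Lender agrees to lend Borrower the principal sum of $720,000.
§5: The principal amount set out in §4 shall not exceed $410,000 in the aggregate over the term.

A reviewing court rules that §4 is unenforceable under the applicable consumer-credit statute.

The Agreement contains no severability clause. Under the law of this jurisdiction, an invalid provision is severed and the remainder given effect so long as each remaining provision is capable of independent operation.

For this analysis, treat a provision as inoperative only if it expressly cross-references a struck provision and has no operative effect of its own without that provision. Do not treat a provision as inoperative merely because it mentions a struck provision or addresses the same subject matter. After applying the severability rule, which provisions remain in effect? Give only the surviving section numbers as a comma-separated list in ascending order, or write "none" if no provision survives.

§4 is struck. §5 has no operative effect of its own apart from §4 and is therefore inoperative. Under the stated default rule, only provisions that cannot operate independently fall away; the rest are enforced. The provisions still in force are §1, §2, and §3.

1, 2, 3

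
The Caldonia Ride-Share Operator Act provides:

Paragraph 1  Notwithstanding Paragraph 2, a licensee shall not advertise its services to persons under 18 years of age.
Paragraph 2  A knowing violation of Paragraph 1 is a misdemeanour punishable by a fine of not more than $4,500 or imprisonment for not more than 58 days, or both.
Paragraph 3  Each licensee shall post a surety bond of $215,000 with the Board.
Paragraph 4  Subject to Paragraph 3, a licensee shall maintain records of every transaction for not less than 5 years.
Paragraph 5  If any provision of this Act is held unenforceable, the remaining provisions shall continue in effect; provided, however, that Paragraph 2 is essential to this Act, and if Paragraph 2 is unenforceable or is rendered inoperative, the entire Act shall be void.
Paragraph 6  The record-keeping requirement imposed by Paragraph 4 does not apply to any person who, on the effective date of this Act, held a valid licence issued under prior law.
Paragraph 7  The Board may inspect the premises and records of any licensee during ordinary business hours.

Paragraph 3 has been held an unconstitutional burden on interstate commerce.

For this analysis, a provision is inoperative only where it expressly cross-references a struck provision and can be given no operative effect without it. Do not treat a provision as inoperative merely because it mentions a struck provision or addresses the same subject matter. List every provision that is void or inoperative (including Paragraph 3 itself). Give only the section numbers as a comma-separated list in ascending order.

3

Paragraph 3 is struck. Paragraph 4 mentions Paragraph 3 but its own obligation stands independently of Paragraph 3, so Paragraph 4 is not affected. No other provision's operative terms depend on Paragraph 3. Paragraph 5 makes Paragraph 2 an essential term, but Paragraph 2 is unaffected, so the severability proviso in Paragraph 5 preserves the remaining provisions. Paragraph 1, Paragraph 2, Paragraph 4, Paragraph 5, Paragraph 6, and Paragraph 7 remain in effect.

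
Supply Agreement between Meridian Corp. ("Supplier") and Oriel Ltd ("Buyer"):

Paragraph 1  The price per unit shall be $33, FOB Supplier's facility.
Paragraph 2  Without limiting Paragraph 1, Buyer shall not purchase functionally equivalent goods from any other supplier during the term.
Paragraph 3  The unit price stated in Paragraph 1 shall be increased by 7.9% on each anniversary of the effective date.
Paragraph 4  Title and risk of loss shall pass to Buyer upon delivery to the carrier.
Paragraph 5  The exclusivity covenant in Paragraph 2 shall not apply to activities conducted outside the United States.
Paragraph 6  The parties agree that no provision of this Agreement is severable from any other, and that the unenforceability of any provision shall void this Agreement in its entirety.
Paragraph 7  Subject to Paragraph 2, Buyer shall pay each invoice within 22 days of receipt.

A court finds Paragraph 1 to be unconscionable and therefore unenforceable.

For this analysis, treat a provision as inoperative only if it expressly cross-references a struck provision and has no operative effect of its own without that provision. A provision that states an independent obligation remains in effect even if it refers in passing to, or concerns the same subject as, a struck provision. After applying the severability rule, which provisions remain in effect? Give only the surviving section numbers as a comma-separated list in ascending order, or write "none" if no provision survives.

none

Paragraph 1 is struck. Paragraph 3 has no operative effect of its own apart from Paragraph 1 and is therefore inoperative. Paragraph 6 provides that the Agreement is not severable, so the invalidity of any one provision voids the entire Agreement. No provision of the Agreement survives.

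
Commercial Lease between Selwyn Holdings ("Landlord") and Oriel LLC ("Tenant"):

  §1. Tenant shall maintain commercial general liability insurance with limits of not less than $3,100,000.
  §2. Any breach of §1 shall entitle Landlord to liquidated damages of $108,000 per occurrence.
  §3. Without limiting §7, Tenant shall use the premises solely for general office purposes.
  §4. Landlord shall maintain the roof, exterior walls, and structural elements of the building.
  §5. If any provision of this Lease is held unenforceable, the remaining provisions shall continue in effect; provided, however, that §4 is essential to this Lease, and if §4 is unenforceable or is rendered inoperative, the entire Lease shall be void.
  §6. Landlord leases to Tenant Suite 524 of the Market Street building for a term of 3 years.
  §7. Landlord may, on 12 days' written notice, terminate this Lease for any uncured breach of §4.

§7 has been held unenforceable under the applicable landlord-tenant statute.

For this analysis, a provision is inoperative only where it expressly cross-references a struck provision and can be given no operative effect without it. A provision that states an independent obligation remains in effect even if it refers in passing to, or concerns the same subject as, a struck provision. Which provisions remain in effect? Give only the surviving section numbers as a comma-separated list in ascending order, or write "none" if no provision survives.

1, 2, 3, 4, 5, 6

§7 is struck. Although §3 refers to §7, its operative terms do not depend on §7, so it remains in effect. No other provision's operative terms depend on §7. §5 makes §4 an essential term, but §4 is unaffected, so the severability proviso in §5 preserves the remaining provisions. §1, §2, §3, §4, §5, and §6 remain in effect.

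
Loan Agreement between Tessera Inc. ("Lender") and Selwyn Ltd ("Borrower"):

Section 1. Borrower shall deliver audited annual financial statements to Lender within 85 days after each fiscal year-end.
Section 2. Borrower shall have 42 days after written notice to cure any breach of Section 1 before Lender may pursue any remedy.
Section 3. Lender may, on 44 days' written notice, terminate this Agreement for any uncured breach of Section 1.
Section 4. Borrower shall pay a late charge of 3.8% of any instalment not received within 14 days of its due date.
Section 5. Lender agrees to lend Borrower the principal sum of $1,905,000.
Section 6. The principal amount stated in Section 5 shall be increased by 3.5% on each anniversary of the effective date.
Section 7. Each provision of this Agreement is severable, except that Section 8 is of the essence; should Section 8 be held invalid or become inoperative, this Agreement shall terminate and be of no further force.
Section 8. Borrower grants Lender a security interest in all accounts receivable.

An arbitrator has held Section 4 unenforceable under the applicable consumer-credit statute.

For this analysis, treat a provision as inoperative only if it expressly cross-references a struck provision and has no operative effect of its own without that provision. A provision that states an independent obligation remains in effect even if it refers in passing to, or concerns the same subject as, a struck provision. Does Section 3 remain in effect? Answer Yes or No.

Yes

Section 4 is struck. Nothing else in the Agreement is defined by reference to Section 4. Section 7 makes Section 8 an essential term, but Section 8 is unaffected, so the severability proviso in Section 7 preserves the remaining provisions. The provisions still in force are Section 1, Section 2, Section 3, Section 5, Section 6, Section 7, and Section 8. Section 3 is among the surviving provisions, so the answer is yes.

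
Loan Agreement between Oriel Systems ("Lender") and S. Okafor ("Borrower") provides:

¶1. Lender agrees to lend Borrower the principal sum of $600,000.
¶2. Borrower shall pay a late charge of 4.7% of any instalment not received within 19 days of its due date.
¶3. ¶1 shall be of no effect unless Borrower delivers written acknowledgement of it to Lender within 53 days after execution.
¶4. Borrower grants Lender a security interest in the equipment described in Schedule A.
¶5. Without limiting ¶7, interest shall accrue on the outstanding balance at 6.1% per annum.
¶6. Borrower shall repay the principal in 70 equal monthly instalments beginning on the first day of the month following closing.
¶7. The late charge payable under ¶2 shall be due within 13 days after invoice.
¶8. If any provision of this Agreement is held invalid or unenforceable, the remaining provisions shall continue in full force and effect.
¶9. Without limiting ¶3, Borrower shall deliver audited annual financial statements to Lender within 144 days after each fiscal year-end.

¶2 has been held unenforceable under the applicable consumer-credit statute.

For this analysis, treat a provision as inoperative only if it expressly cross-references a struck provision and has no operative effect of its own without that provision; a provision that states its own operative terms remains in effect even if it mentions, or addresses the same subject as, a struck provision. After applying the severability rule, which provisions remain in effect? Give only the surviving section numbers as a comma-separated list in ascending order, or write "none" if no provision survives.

¶2 is struck. The whole of ¶7 is the payment deadline for the late charge, defined by reference to ¶2, so ¶7 cannot stand once ¶2 is removed. ¶5 mentions ¶7 but its own obligation stands independently of ¶7, so ¶5 is not affected. Under the severability clause in ¶8, the remaining provisions continue in force. The provisions still in force are ¶1, ¶3, ¶4, ¶5, ¶6, ¶8, and ¶9.

1, 3, 4, 5, 6, 8, 9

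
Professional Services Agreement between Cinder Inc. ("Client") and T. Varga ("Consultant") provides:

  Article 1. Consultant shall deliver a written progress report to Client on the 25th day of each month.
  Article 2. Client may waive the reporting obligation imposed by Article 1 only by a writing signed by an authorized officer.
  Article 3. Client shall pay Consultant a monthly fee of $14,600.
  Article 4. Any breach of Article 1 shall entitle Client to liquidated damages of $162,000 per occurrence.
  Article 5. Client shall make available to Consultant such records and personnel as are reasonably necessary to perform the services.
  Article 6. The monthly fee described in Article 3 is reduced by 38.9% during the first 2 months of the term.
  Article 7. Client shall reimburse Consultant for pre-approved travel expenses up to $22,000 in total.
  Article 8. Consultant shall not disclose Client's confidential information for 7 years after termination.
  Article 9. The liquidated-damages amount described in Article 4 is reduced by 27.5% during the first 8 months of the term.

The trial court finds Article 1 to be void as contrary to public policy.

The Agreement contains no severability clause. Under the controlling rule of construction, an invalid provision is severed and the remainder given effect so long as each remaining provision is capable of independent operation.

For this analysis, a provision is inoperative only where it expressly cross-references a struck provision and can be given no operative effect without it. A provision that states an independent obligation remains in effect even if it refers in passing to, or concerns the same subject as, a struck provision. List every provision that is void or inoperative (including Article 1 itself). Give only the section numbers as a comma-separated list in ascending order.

1, 2, 4, 9

Article 1 is struck. The only function of Article 2 is the waiver condition for Article 1, so it cannot stand once Article 1 is removed. Article 4 has no operative effect of its own apart from Article 1 and is therefore inoperative. Article 9 has no operative effect of its own apart from Article 4 and is therefore inoperative. Under the stated default rule, only provisions that cannot operate independently fall away; the rest are enforced. That leaves Article 3, Article 5, Article 6, Article 7, and Article 8 in effect.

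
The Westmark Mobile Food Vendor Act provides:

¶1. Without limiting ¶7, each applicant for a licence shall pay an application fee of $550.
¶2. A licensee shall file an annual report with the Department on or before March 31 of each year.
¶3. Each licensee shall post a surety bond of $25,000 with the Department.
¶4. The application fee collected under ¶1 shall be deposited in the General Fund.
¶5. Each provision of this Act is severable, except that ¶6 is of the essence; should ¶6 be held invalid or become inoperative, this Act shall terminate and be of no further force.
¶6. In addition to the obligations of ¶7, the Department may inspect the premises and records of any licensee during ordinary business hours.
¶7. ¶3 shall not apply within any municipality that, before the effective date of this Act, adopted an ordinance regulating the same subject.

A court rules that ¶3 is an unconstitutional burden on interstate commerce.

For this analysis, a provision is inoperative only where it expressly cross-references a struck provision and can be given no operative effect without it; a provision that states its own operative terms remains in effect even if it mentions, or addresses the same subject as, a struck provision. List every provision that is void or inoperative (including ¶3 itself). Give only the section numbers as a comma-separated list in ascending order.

¶3 is struck. ¶7 merely fixes the local-preemption carve-out from ¶3; with ¶3 gone it has nothing to operate on and falls away. ¶6 mentions ¶7 but its own obligation stands independently of ¶7, so ¶6 is not affected. Although ¶1 refers to ¶7, its operative terms do not depend on ¶7, so it remains in effect. ¶5 makes ¶6 an essential term, but ¶6 is unaffected, so the severability proviso in ¶5 preserves the remaining provisions. The provisions still in force are ¶1, ¶2, ¶4, ¶5, and ¶6.

3, 7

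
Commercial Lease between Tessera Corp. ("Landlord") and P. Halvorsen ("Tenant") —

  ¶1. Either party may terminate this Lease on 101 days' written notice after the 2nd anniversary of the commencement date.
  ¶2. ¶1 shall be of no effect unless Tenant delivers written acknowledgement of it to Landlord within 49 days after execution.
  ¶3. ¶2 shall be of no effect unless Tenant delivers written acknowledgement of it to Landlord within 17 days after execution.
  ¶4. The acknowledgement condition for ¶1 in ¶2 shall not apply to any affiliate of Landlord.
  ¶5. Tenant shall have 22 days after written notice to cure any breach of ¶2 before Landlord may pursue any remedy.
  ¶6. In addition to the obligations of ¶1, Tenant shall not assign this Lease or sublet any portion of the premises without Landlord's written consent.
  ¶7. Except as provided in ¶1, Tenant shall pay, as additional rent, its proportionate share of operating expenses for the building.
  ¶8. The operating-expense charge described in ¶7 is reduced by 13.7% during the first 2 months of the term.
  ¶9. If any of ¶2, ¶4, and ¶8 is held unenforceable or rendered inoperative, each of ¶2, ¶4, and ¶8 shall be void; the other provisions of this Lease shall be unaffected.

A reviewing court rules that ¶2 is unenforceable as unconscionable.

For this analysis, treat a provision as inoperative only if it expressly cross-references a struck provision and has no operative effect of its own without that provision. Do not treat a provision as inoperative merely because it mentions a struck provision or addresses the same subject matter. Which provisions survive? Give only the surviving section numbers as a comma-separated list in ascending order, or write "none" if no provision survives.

1, 6, 7, 9

¶2 is struck. ¶3 merely fixes the acknowledgement condition for ¶2; with ¶2 gone it has nothing to operate on and falls away. ¶4 does nothing except set the carve-out from the acknowledgement condition for ¶1 by reference to ¶2; with ¶2 gone it has no independent effect and is inoperative. ¶5 operates only by reference to ¶2, so it falls with ¶2. ¶9 declares ¶2, ¶4, and ¶8 mutually dependent; since one of them has fallen, all of them are of no effect. That brings down ¶8 as well. The remainder continues in force under ¶9. ¶1, ¶6, ¶7, and ¶9 remain in effect.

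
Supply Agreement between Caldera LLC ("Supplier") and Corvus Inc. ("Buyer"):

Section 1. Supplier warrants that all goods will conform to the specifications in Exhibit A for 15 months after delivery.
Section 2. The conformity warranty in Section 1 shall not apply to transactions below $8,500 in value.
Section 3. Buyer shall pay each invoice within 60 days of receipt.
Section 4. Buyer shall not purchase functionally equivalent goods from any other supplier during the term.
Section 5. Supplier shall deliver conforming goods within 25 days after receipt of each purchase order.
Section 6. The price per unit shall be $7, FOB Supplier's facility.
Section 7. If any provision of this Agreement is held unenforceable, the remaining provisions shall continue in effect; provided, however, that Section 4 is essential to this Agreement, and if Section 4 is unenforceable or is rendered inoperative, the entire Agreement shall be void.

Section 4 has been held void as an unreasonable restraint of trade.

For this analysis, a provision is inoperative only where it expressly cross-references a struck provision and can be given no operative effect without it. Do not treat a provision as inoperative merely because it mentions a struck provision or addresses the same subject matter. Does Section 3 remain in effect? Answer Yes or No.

Section 4 is struck. No other provision's operative terms depend on Section 4. Section 7 makes Section 4 an essential term, and Section 4 is the provision held invalid; under Section 7, the entire Agreement is therefore void. No provision of the Agreement survives. Section 3 is among the inoperative provisions, so the answer is no.

No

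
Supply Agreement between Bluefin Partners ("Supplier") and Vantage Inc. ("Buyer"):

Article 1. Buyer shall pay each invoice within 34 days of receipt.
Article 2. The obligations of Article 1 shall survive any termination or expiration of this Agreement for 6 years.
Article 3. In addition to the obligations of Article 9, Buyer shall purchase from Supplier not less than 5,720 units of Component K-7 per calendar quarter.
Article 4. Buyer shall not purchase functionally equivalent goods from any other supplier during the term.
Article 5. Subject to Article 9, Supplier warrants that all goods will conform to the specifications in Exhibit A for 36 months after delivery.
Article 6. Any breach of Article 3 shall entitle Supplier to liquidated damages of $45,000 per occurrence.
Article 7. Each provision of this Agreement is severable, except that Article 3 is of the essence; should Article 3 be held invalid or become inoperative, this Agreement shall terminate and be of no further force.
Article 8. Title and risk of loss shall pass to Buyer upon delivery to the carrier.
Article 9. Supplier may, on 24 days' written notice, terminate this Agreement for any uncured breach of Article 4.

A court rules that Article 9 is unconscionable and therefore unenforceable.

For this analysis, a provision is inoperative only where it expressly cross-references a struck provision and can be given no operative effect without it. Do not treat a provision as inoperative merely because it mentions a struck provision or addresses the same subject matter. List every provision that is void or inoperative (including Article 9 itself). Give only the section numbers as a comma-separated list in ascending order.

Article 9 is struck. Article 5 mentions Article 9 but its own obligation stands independently of Article 9, so Article 5 is not affected. Although Article 3 refers to Article 9, its operative terms do not depend on Article 9, so it remains in effect. No other provision's operative terms depend on Article 9. Article 7 makes Article 3 an essential term, but Article 3 is unaffected, so the severability proviso in Article 7 preserves the remaining provisions. Article 1, Article 2, Article 3, Article 4, Article 5, Article 6, Article 7, and Article 8 remain in effect.

9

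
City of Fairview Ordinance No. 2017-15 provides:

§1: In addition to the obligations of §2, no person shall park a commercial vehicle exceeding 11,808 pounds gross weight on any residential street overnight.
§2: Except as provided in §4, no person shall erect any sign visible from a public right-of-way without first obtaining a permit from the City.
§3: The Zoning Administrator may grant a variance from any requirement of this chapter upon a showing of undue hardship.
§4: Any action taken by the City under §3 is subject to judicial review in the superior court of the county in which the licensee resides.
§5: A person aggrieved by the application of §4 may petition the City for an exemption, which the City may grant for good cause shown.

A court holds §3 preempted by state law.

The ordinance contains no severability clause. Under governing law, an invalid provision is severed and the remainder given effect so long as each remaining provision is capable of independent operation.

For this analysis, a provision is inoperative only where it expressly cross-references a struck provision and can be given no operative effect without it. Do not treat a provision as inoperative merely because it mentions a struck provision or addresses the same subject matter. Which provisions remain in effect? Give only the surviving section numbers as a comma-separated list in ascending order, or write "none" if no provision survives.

1, 2

§3 is struck. §4 merely fixes the judicial-review right for §3; with §3 gone it has nothing to operate on and falls away. The only function of §5 is the exemption procedure for §4, so it cannot stand once §4 is removed. §2 mentions §4 but its own obligation stands independently of §4, so §2 is not affected. Under the stated default rule, only provisions that cannot operate independently fall away; the rest are enforced. The provisions still in force are §1 and §2.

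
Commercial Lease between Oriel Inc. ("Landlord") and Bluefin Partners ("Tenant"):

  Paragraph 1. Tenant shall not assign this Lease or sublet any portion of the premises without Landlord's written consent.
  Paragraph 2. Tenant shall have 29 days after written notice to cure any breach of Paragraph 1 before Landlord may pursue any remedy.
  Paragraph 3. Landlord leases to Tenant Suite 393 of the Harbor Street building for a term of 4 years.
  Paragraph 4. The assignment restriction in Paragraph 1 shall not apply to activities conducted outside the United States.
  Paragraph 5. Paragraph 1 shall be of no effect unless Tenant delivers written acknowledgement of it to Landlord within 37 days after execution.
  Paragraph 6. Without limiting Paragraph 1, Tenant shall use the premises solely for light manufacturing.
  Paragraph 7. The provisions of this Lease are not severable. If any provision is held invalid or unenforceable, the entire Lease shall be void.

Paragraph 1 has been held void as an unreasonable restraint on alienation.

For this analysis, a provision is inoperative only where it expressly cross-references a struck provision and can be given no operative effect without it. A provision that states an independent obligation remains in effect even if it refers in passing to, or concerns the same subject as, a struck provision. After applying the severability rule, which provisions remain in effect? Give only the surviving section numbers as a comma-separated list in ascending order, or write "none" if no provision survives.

Paragraph 1 is struck. Paragraph 2 merely fixes the cure period for breach of Paragraph 1; with Paragraph 1 gone it has nothing to operate on and falls away. Paragraph 4 operates only by reference to Paragraph 1, so it falls with Paragraph 1. Paragraph 5 merely fixes the acknowledgement condition for Paragraph 1; with Paragraph 1 gone it has nothing to operate on and falls away. Paragraph 7 provides that the Lease is not severable, so the invalidity of any one provision voids the entire Lease. No provision of the Lease survives.

none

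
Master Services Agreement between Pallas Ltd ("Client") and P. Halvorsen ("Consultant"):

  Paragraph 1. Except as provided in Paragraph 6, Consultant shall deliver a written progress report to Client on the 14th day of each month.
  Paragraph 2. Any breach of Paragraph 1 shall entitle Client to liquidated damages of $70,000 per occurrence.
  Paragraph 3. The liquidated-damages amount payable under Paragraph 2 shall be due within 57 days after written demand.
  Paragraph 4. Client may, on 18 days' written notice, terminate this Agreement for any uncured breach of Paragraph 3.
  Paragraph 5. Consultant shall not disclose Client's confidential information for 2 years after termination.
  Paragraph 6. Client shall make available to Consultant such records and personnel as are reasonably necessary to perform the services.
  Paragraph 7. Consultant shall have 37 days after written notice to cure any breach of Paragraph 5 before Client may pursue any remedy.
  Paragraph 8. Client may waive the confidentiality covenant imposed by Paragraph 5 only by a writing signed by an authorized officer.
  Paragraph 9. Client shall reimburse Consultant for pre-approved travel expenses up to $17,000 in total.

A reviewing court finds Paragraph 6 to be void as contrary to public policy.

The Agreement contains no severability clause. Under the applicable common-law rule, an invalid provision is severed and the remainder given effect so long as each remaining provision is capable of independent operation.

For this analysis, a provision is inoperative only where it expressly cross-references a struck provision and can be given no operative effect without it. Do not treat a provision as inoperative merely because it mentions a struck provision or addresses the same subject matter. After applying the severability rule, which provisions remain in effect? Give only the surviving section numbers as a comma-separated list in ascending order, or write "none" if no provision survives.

1, 2, 3, 4, 5, 7, 8, 9

Paragraph 6 is struck. Although Paragraph 1 refers to Paragraph 6, its operative terms do not depend on Paragraph 6, so it remains in effect. Nothing else in the Agreement is defined by reference to Paragraph 6. With no severability clause, the stated default rule severs what cannot stand and enforces each remaining provision that can operate on its own. That leaves Paragraph 1, Paragraph 2, Paragraph 3, Paragraph 4, Paragraph 5, Paragraph 7, Paragraph 8, and Paragraph 9 in effect.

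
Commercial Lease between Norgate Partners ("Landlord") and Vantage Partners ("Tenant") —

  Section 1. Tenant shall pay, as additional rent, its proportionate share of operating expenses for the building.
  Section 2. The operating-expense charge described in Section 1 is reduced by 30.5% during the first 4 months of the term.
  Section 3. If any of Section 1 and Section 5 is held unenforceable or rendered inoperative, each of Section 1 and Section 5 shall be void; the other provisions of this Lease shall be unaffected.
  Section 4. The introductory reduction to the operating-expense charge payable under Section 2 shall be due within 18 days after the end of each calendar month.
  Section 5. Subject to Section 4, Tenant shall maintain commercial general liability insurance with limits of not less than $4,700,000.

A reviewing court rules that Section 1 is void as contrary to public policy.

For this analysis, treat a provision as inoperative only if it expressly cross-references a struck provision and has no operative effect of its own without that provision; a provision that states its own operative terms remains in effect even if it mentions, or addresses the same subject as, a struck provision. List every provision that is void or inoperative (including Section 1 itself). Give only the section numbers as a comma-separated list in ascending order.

1, 2, 4, 5

Section 1 is struck. The whole of Section 2 is the introductory reduction to the operating-expense charge, defined by reference to Section 1, so Section 2 cannot stand once Section 1 is removed. The whole of Section 4 is the payment deadline for the introductory reduction to the operating-expense charge, defined by reference to Section 2, so Section 4 cannot stand once Section 2 is removed. Section 3 declares Section 1 and Section 5 mutually dependent; since one of them has fallen, all of them are of no effect. That brings down Section 5 as well. The remainder continues in force under Section 3. Only Section 3 remains in effect.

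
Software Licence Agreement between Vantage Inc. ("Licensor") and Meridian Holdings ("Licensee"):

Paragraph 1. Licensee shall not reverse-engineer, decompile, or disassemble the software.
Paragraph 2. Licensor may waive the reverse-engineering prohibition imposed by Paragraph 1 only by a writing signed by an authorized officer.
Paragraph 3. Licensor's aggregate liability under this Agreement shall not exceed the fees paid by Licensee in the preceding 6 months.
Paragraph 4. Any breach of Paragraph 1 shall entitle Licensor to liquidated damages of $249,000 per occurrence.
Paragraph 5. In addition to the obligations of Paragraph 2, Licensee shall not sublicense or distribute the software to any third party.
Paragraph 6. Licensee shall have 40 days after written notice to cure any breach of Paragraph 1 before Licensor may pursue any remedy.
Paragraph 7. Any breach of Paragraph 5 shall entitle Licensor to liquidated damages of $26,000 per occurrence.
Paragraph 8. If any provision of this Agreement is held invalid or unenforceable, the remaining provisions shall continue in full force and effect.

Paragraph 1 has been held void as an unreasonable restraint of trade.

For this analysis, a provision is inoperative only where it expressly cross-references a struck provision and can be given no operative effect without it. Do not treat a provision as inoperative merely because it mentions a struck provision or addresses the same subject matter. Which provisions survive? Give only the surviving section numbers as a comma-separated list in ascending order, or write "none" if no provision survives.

3, 5, 7, 8

Paragraph 1 is struck. Paragraph 2 merely fixes the waiver condition for Paragraph 1; with Paragraph 1 gone it has nothing to operate on and falls away. Paragraph 4 has no operative effect of its own apart from Paragraph 1 and is therefore inoperative. The only function of Paragraph 6 is the cure period for breach of Paragraph 1, so it cannot stand once Paragraph 1 is removed. Paragraph 5 mentions Paragraph 2 but its own obligation stands independently of Paragraph 2, so Paragraph 5 is not affected. Under the severability clause in Paragraph 8, the remaining provisions continue in force. Paragraph 3, Paragraph 5, Paragraph 7, and Paragraph 8 remain in effect.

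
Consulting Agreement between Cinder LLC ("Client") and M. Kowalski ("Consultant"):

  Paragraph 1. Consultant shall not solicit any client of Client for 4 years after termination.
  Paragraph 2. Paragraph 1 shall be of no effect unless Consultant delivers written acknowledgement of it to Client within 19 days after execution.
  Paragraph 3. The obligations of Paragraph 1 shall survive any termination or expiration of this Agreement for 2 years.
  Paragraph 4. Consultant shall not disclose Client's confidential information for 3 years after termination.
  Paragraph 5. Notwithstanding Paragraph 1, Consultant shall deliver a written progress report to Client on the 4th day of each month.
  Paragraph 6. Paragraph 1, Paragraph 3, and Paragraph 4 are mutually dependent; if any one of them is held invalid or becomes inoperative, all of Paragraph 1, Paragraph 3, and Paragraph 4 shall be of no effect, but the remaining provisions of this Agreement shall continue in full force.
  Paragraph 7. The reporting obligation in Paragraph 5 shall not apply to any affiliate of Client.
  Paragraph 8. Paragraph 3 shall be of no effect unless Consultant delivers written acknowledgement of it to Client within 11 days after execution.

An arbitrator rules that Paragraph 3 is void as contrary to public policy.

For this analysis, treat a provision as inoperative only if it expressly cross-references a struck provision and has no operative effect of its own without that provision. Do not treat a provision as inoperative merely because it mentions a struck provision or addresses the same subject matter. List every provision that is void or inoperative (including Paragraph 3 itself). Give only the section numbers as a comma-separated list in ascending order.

Paragraph 3 is struck. Paragraph 8 has no operative effect of its own apart from Paragraph 3 and is therefore inoperative. Paragraph 5 mentions Paragraph 1 but its own obligation stands independently of Paragraph 1, so Paragraph 5 is not affected. Paragraph 6 declares Paragraph 1, Paragraph 3, and Paragraph 4 mutually dependent; since one of them has fallen, all of them are of no effect. That brings down Paragraph 1 and Paragraph 4 as well. Paragraph 2 in turn depends solely on a provision now struck and likewise falls. The remainder continues in force under Paragraph 6. That leaves Paragraph 5, Paragraph 6, and Paragraph 7 in effect.

1, 2, 3, 4, 8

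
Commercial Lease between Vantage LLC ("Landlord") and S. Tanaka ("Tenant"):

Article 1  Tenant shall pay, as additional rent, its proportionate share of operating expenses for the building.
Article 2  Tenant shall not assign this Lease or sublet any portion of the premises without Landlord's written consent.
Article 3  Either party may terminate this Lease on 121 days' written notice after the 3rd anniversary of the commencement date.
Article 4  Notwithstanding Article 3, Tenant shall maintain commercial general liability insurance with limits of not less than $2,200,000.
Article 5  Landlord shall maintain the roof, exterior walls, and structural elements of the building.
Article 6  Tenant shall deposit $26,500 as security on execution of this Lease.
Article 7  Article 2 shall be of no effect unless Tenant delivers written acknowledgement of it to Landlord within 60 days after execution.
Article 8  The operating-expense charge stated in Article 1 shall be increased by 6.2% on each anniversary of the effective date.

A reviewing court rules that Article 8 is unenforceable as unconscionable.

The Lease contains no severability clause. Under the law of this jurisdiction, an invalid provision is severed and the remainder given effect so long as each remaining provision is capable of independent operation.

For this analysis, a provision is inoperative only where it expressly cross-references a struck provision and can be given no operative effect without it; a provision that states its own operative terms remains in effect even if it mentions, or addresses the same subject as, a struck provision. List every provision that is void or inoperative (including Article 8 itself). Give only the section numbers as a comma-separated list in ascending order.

8

Article 8 is struck. Nothing else in the Lease is defined by reference to Article 8. Under the stated default rule, only provisions that cannot operate independently fall away; the rest are enforced. The provisions still in force are Article 1, Article 2, Article 3, Article 4, Article 5, Article 6, and Article 7.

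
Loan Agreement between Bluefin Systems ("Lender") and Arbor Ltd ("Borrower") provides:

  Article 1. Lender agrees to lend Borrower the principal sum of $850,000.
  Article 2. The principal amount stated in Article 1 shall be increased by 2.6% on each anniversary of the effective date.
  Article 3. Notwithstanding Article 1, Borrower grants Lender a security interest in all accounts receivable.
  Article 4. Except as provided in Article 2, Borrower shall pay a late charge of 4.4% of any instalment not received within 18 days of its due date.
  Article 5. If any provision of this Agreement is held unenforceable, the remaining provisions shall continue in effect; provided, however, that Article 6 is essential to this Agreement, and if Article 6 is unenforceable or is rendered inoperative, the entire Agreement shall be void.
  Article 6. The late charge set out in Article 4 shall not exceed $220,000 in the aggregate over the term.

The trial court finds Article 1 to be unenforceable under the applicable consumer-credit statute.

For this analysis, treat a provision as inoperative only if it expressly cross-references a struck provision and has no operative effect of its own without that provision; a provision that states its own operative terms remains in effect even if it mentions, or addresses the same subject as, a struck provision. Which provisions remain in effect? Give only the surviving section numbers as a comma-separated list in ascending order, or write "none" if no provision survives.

3, 4, 5, 6

Article 1 is struck. Article 2 operates only by reference to Article 1, so it falls with Article 1. Although Article 3 refers to Article 1, its operative terms do not depend on Article 1, so it remains in effect. Article 4 mentions Article 2 but its own obligation stands independently of Article 2, so Article 4 is not affected. Article 5 makes Article 6 an essential term, but Article 6 is unaffected, so the severability proviso in Article 5 preserves the remaining provisions. The provisions still in force are Article 3, Article 4, Article 5, and Article 6.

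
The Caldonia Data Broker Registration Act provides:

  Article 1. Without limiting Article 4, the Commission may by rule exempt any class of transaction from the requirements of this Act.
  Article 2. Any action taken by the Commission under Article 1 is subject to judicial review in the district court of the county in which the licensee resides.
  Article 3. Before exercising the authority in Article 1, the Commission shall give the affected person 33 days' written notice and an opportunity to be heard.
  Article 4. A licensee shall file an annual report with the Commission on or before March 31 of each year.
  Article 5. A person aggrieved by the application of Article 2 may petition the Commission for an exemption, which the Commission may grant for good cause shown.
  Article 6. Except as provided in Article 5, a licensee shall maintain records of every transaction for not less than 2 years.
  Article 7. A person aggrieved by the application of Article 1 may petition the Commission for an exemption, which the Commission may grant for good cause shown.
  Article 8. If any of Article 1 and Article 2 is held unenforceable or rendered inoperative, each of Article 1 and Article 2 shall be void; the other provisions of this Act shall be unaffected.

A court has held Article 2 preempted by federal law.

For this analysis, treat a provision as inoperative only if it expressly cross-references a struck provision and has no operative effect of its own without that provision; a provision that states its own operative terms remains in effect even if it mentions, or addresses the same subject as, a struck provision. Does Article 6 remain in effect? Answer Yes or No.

Yes

Article 2 is struck. The only function of Article 5 is the exemption procedure for Article 2, so it cannot stand once Article 2 is removed. Article 6 mentions Article 5 but its own obligation stands independently of Article 5, so Article 6 is not affected. Article 8 declares Article 1 and Article 2 mutually dependent; since one of them has fallen, all of them are of no effect. That brings down Article 1 as well. Article 3 and Article 7 in turn depend solely on a provision now struck and likewise fall. The remainder continues in force under Article 8. The provisions still in force are Article 4, Article 6, and Article 8. Article 6 is among the surviving provisions, so the answer is yes.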